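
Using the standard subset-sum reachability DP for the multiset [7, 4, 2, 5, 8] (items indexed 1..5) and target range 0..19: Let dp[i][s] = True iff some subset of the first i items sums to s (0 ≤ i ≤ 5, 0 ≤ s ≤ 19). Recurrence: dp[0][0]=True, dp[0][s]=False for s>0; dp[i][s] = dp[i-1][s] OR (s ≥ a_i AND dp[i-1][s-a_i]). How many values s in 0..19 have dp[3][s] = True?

i\s   0   1   2   3   4   5   6   7   8   9  10  11  12  13  14  15  16  17  18  19
  0   T   F   F   F   F   F   F   F   F   F   F   F   F   F   F   F   F   F   F   F
  1   T   F   F   F   F   F   F   T   F   F   F   F   F   F   F   F   F   F   F   F
  2   T   F   F   F   T   F   F   T   F   F   F   T   F   F   F   F   F   F   F   F
  3   T   F   T   F   T   F   T   T   F   T   F   T   F   T   F   F   F   F   F   F
  4   T   F   T   F   T   T   T   T   F   T   F   T   T   T   T   F   T   F   T   F
  5   T   F   T   F   T   T   T   T   T   T   T   T   T   T   T   T   T   T   T   T

8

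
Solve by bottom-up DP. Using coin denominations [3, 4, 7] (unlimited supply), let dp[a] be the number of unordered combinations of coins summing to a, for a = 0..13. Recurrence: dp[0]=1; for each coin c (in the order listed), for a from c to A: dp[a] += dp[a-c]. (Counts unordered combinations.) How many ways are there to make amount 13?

after  coin     0     1     2     3     4     5     6     7     8     9    10    11    12    13
          3     1     0     0     1     0     0     1     0     0     1     0     0     1     0
          4     1     0     0     1     1     0     1     1     1     1     1     1     2     1
          7     1     0     0     1     1     0     1     2     1     1     2     2     2     2

2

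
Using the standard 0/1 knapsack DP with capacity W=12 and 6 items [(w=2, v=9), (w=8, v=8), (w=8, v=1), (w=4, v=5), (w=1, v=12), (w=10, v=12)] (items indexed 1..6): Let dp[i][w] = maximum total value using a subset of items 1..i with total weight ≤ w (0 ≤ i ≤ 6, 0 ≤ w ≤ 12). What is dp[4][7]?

14

i\w   0   1   2   3   4   5   6   7   8   9  10  11  12
  0   0   0   0   0   0   0   0   0   0   0   0   0   0
  1   0   0   9   9   9   9   9   9   9   9   9   9   9
  2   0   0   9   9   9   9   9   9   9   9  17  17  17
  3   0   0   9   9   9   9   9   9   9   9  17  17  17
  4   0   0   9   9   9   9  14  14  14  14  17  17  17
  5   0  12  12  21  21  21  21  26  26  26  26  29  29
  6   0  12  12  21  21  21  21  26  26  26  26  29  29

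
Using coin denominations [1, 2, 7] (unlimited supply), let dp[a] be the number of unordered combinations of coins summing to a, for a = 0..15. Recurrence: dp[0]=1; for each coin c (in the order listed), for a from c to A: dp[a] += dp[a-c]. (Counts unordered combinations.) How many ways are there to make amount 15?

after  coin     0     1     2     3     4     5     6     7     8     9    10    11    12    13    14    15
          1     1     1     1     1     1     1     1     1     1     1     1     1     1     1     1     1
          2     1     1     2     2     3     3     4     4     5     5     6     6     7     7     8     8
          7     1     1     2     2     3     3     4     5     6     7     8     9    10    11    13    14

14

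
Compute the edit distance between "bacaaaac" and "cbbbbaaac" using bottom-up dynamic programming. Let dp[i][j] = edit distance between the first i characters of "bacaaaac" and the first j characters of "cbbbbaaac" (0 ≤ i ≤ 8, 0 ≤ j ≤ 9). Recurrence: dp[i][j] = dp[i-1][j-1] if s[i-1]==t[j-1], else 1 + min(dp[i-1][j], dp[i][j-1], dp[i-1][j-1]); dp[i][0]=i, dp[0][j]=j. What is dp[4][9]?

6

   ''  c  b  b  b  b  a  a  a  c
''  0  1  2  3  4  5  6  7  8  9
 b  1  1  1  2  3  4  5  6  7  8
 a  2  2  2  2  3  4  4  5  6  7
 c  3  2  3  3  3  4  5  5  6  6
 a  4  3  3  4  4  4  4  5  5  6
 a  5  4  4  4  5  5  4  4  5  6
 a  6  5  5  5  5  6  5  4  4  5
 a  7  6  6  6  6  6  6  5  4  5
 c  8  7  7  7  7  7  7  6  5  4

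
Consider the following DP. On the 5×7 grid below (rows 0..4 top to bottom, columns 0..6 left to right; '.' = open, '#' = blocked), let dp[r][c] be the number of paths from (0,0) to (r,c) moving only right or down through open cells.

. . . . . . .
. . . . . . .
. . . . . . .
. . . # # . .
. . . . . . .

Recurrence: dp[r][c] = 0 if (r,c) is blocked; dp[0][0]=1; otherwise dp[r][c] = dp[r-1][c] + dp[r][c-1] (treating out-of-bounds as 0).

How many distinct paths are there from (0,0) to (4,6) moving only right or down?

r\c   0   1   2   3   4   5   6
  0   1   1   1   1   1   1   1
  1   1   2   3   4   5   6   7
  2   1   3   6  10  15  21  28
  3   1   4  10   0   0  21  49
  4   1   5  15  15  15  36  85

85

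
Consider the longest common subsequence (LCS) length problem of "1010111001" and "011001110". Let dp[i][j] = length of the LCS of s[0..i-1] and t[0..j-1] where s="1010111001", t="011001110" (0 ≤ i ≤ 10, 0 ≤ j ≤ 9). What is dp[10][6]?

   ''  0  1  1  0  0  1  1  1  0
''  0  0  0  0  0  0  0  0  0  0
 1  0  0  1  1  1  1  1  1  1  1
 0  0  1  1  1  2  2  2  2  2  2
 1  0  1  2  2  2  2  3  3  3  3
 0  0  1  2  2  3  3  3  3  3  4
 1  0  1  2  3  3  3  4  4  4  4
 1  0  1  2  3  3  3  4  5  5  5
 1  0  1  2  3  3  3  4  5  6  6
 0  0  1  2  3  4  4  4  5  6  7
 0  0  1  2  3  4  5  5  5  6  7
 1  0  1  2  3  4  5  6  6  6  7

6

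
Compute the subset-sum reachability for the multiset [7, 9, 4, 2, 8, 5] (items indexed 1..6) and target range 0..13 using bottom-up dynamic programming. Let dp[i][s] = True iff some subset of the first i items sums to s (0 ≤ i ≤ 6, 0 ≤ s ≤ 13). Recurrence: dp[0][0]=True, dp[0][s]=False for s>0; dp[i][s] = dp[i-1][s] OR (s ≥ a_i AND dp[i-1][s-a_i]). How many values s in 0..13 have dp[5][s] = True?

i\s   0   1   2   3   4   5   6   7   8   9  10  11  12  13
  0   T   F   F   F   F   F   F   F   F   F   F   F   F   F
  1   T   F   F   F   F   F   F   T   F   F   F   F   F   F
  2   T   F   F   F   F   F   F   T   F   T   F   F   F   F
  3   T   F   F   F   T   F   F   T   F   T   F   T   F   T
  4   T   F   T   F   T   F   T   T   F   T   F   T   F   T
  5   T   F   T   F   T   F   T   T   T   T   T   T   T   T
  6   T   F   T   F   T   T   T   T   T   T   T   T   T   T

11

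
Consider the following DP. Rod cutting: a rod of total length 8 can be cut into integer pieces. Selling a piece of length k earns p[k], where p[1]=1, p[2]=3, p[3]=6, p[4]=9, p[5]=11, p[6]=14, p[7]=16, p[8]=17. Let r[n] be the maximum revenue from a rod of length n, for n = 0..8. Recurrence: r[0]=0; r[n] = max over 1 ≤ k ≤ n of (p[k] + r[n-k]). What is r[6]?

14

   n    0    1    2    3    4    5    6    7    8
r[n]    0    1    3    6    9   11   14   16   18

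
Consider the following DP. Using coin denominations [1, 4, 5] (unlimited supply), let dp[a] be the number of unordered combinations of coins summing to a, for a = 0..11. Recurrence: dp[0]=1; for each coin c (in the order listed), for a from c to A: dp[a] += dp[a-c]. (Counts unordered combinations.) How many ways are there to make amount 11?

6

after  coin     0     1     2     3     4     5     6     7     8     9    10    11
          1     1     1     1     1     1     1     1     1     1     1     1     1
          4     1     1     1     1     2     2     2     2     3     3     3     3
          5     1     1     1     1     2     3     3     3     4     5     6     6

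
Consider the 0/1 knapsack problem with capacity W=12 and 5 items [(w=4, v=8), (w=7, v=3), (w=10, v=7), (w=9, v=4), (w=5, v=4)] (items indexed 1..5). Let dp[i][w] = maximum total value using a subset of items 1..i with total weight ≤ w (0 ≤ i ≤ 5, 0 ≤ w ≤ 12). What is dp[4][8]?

8

i\w   0   1   2   3   4   5   6   7   8   9  10  11  12
  0   0   0   0   0   0   0   0   0   0   0   0   0   0
  1   0   0   0   0   8   8   8   8   8   8   8   8   8
  2   0   0   0   0   8   8   8   8   8   8   8  11  11
  3   0   0   0   0   8   8   8   8   8   8   8  11  11
  4   0   0   0   0   8   8   8   8   8   8   8  11  11
  5   0   0   0   0   8   8   8   8   8  12  12  12  12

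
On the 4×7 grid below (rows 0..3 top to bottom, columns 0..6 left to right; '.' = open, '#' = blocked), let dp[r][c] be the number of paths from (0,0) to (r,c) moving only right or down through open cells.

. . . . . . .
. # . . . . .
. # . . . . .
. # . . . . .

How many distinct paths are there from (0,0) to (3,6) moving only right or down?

35

r\c   0   1   2   3   4   5   6
  0   1   1   1   1   1   1   1
  1   1   0   1   2   3   4   5
  2   1   0   1   3   6  10  15
  3   1   0   1   4  10  20  35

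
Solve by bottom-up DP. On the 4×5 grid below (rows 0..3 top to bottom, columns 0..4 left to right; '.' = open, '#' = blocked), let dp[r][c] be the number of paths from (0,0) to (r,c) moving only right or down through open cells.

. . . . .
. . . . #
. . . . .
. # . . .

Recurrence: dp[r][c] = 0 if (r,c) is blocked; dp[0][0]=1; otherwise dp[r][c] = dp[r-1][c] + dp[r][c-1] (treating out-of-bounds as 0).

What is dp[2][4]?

r\c   0   1   2   3   4
  0   1   1   1   1   1
  1   1   2   3   4   0
  2   1   3   6  10  10
  3   1   0   6  16  26

10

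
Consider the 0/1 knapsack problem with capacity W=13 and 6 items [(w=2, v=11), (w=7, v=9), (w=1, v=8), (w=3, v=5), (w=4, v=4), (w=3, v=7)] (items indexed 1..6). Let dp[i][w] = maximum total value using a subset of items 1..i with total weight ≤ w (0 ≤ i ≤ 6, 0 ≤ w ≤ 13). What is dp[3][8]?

i\w   0   1   2   3   4   5   6   7   8   9  10  11  12  13
  0   0   0   0   0   0   0   0   0   0   0   0   0   0   0
  1   0   0  11  11  11  11  11  11  11  11  11  11  11  11
  2   0   0  11  11  11  11  11  11  11  20  20  20  20  20
  3   0   8  11  19  19  19  19  19  19  20  28  28  28  28
  4   0   8  11  19  19  19  24  24  24  24  28  28  28  33
  5   0   8  11  19  19  19  24  24  24  24  28  28  28  33
  6   0   8  11  19  19  19  26  26  26  31  31  31  31  35

19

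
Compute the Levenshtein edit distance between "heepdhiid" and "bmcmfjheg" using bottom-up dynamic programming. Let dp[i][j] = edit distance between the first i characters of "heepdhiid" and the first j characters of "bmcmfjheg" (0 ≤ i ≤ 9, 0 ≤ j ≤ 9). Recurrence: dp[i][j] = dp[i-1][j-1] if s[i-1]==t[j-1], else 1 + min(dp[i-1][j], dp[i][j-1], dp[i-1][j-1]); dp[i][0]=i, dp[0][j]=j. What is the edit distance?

   ''  b  m  c  m  f  j  h  e  g
''  0  1  2  3  4  5  6  7  8  9
 h  1  1  2  3  4  5  6  6  7  8
 e  2  2  2  3  4  5  6  7  6  7
 e  3  3  3  3  4  5  6  7  7  7
 p  4  4  4  4  4  5  6  7  8  8
 d  5  5  5  5  5  5  6  7  8  9
 h  6  6  6  6  6  6  6  6  7  8
 i  7  7  7  7  7  7  7  7  7  8
 i  8  8  8  8  8  8  8  8  8  8
 d  9  9  9  9  9  9  9  9  9  9

9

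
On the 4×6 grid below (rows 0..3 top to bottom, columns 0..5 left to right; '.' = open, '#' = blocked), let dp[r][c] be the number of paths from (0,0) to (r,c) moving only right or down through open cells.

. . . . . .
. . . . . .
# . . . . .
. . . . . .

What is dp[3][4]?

30

r\c   0   1   2   3   4   5
  0   1   1   1   1   1   1
  1   1   2   3   4   5   6
  2   0   2   5   9  14  20
  3   0   2   7  16  30  50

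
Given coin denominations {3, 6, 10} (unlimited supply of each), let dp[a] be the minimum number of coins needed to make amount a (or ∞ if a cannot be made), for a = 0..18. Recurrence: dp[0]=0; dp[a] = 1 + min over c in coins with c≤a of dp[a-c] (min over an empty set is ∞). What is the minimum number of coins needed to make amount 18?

3

 a  0  1  2  3  4  5  6  7  8  9 10 11 12 13 14 15 16 17 18
dp  0  -  -  1  -  -  1  -  -  2  1  -  2  2  -  3  2  -  3
(- denotes ∞ / unreachable)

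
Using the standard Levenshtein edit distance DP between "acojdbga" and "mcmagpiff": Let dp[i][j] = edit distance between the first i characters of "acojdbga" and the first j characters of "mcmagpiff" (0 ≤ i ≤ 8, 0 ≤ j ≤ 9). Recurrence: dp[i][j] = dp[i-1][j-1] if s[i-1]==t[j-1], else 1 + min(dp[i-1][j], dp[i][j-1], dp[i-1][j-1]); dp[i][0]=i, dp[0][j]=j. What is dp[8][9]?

8

   ''  m  c  m  a  g  p  i  f  f
''  0  1  2  3  4  5  6  7  8  9
 a  1  1  2  3  3  4  5  6  7  8
 c  2  2  1  2  3  4  5  6  7  8
 o  3  3  2  2  3  4  5  6  7  8
 j  4  4  3  3  3  4  5  6  7  8
 d  5  5  4  4  4  4  5  6  7  8
 b  6  6  5  5  5  5  5  6  7  8
 g  7  7  6  6  6  5  6  6  7  8
 a  8  8  7  7  6  6  6  7  7  8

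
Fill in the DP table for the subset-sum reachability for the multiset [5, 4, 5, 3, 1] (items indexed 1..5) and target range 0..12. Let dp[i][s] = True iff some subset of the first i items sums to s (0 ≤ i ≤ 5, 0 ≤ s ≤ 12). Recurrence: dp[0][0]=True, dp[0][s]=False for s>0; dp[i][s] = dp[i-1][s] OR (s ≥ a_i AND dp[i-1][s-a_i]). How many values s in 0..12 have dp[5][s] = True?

12

i\s   0   1   2   3   4   5   6   7   8   9  10  11  12
  0   T   F   F   F   F   F   F   F   F   F   F   F   F
  1   T   F   F   F   F   T   F   F   F   F   F   F   F
  2   T   F   F   F   T   T   F   F   F   T   F   F   F
  3   T   F   F   F   T   T   F   F   F   T   T   F   F
  4   T   F   F   T   T   T   F   T   T   T   T   F   T
  5   T   T   F   T   T   T   T   T   T   T   T   T   T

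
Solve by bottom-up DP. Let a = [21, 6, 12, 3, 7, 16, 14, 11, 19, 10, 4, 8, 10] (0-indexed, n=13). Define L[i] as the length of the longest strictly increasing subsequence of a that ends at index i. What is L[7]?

   i    0    1    2    3    4    5    6    7    8    9   10   11   12
a[i]   21    6   12    3    7   16   14   11   19   10    4    8   10
L[i]    1    1    2    1    2    3    3    3    4    3    2    3    4

3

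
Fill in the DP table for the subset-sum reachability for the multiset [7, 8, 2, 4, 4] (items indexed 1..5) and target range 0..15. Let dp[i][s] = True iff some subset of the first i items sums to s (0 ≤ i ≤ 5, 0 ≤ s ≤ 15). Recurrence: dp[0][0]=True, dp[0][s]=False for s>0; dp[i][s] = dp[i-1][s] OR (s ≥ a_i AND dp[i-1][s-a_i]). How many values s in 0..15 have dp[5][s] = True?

13

i\s   0   1   2   3   4   5   6   7   8   9  10  11  12  13  14  15
  0   T   F   F   F   F   F   F   F   F   F   F   F   F   F   F   F
  1   T   F   F   F   F   F   F   T   F   F   F   F   F   F   F   F
  2   T   F   F   F   F   F   F   T   T   F   F   F   F   F   F   T
  3   T   F   T   F   F   F   F   T   T   T   T   F   F   F   F   T
  4   T   F   T   F   T   F   T   T   T   T   T   T   T   T   T   T
  5   T   F   T   F   T   F   T   T   T   T   T   T   T   T   T   T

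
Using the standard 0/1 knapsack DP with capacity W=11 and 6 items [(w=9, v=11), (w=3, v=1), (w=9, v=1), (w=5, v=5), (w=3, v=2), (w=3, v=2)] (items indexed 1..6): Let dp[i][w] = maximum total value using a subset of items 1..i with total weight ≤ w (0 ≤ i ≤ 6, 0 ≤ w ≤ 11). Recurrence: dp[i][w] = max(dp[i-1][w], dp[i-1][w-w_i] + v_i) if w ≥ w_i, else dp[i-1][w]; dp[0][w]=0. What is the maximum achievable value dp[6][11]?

i\w   0   1   2   3   4   5   6   7   8   9  10  11
  0   0   0   0   0   0   0   0   0   0   0   0   0
  1   0   0   0   0   0   0   0   0   0  11  11  11
  2   0   0   0   1   1   1   1   1   1  11  11  11
  3   0   0   0   1   1   1   1   1   1  11  11  11
  4   0   0   0   1   1   5   5   5   6  11  11  11
  5   0   0   0   2   2   5   5   5   7  11  11  11
  6   0   0   0   2   2   5   5   5   7  11  11  11

11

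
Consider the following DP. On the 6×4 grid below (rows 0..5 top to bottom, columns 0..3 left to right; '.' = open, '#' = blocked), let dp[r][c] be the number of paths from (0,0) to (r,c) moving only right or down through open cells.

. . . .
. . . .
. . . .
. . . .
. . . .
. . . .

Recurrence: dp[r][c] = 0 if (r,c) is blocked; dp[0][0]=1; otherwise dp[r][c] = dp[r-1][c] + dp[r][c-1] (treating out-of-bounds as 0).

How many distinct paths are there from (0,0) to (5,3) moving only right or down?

56

r\c   0   1   2   3
  0   1   1   1   1
  1   1   2   3   4
  2   1   3   6  10
  3   1   4  10  20
  4   1   5  15  35
  5   1   6  21  56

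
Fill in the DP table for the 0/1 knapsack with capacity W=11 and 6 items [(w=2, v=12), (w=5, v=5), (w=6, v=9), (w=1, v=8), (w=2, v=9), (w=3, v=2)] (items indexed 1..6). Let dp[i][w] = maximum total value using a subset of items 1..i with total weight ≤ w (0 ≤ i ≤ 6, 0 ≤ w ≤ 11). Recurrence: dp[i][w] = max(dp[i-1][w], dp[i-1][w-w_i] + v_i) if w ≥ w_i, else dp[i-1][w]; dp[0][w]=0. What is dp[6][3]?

20

i\w   0   1   2   3   4   5   6   7   8   9  10  11
  0   0   0   0   0   0   0   0   0   0   0   0   0
  1   0   0  12  12  12  12  12  12  12  12  12  12
  2   0   0  12  12  12  12  12  17  17  17  17  17
  3   0   0  12  12  12  12  12  17  21  21  21  21
  4   0   8  12  20  20  20  20  20  25  29  29  29
  5   0   8  12  20  21  29  29  29  29  29  34  38
  6   0   8  12  20  21  29  29  29  31  31  34  38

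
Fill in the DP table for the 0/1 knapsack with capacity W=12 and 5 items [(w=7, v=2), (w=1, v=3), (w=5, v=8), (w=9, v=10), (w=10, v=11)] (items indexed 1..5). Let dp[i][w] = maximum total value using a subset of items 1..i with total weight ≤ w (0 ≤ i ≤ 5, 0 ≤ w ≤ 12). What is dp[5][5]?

i\w   0   1   2   3   4   5   6   7   8   9  10  11  12
  0   0   0   0   0   0   0   0   0   0   0   0   0   0
  1   0   0   0   0   0   0   0   2   2   2   2   2   2
  2   0   3   3   3   3   3   3   3   5   5   5   5   5
  3   0   3   3   3   3   8  11  11  11  11  11  11  11
  4   0   3   3   3   3   8  11  11  11  11  13  13  13
  5   0   3   3   3   3   8  11  11  11  11  13  14  14

8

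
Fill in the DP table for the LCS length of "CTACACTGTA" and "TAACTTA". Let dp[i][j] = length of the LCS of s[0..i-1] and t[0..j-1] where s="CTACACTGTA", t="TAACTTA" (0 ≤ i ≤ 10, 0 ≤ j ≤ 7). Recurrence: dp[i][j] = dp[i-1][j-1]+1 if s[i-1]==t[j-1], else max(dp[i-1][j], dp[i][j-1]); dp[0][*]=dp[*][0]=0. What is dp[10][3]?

3

   ''  T  A  A  C  T  T  A
''  0  0  0  0  0  0  0  0
 C  0  0  0  0  1  1  1  1
 T  0  1  1  1  1  2  2  2
 A  0  1  2  2  2  2  2  3
 C  0  1  2  2  3  3  3  3
 A  0  1  2  3  3  3  3  4
 C  0  1  2  3  4  4  4  4
 T  0  1  2  3  4  5  5  5
 G  0  1  2  3  4  5  5  5
 T  0  1  2  3  4  5  6  6
 A  0  1  2  3  4  5  6  7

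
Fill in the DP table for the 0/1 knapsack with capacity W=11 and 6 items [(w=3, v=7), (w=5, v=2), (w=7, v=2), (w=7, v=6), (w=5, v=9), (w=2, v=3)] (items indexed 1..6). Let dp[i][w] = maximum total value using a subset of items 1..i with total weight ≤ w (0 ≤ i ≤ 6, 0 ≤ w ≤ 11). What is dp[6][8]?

i\w   0   1   2   3   4   5   6   7   8   9  10  11
  0   0   0   0   0   0   0   0   0   0   0   0   0
  1   0   0   0   7   7   7   7   7   7   7   7   7
  2   0   0   0   7   7   7   7   7   9   9   9   9
  3   0   0   0   7   7   7   7   7   9   9   9   9
  4   0   0   0   7   7   7   7   7   9   9  13  13
  5   0   0   0   7   7   9   9   9  16  16  16  16
  6   0   0   3   7   7  10  10  12  16  16  19  19

16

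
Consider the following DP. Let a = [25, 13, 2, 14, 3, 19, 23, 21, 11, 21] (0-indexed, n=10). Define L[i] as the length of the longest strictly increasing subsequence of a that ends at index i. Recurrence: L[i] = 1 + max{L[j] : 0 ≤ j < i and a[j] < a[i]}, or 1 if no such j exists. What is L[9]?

4

   i    0    1    2    3    4    5    6    7    8    9
a[i]   25   13    2   14    3   19   23   21   11   21
L[i]    1    1    1    2    2    3    4    4    3    4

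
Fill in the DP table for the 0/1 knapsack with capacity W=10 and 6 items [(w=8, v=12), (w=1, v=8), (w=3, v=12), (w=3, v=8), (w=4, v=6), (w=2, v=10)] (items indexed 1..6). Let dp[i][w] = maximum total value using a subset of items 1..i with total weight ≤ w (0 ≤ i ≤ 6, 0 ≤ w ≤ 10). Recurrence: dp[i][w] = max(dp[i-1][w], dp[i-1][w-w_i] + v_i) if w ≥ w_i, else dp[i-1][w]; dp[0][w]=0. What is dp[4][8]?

i\w   0   1   2   3   4   5   6   7   8   9  10
  0   0   0   0   0   0   0   0   0   0   0   0
  1   0   0   0   0   0   0   0   0  12  12  12
  2   0   8   8   8   8   8   8   8  12  20  20
  3   0   8   8  12  20  20  20  20  20  20  20
  4   0   8   8  12  20  20  20  28  28  28  28
  5   0   8   8  12  20  20  20  28  28  28  28
  6   0   8  10  18  20  22  30  30  30  38  38

28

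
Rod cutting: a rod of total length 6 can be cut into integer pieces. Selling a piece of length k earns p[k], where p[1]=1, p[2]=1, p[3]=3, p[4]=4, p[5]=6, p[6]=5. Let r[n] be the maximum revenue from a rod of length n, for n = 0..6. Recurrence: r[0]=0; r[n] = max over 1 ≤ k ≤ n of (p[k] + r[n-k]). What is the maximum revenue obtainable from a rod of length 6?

7

   n    0    1    2    3    4    5    6
r[n]    0    1    2    3    4    6    7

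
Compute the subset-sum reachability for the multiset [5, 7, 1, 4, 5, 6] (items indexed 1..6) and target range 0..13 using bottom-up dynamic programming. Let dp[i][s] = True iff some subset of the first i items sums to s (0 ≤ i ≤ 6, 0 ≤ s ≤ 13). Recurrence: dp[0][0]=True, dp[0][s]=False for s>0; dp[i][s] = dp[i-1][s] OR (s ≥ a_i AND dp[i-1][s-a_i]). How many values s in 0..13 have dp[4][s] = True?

i\s   0   1   2   3   4   5   6   7   8   9  10  11  12  13
  0   T   F   F   F   F   F   F   F   F   F   F   F   F   F
  1   T   F   F   F   F   T   F   F   F   F   F   F   F   F
  2   T   F   F   F   F   T   F   T   F   F   F   F   T   F
  3   T   T   F   F   F   T   T   T   T   F   F   F   T   T
  4   T   T   F   F   T   T   T   T   T   T   T   T   T   T
  5   T   T   F   F   T   T   T   T   T   T   T   T   T   T
  6   T   T   F   F   T   T   T   T   T   T   T   T   T   T

12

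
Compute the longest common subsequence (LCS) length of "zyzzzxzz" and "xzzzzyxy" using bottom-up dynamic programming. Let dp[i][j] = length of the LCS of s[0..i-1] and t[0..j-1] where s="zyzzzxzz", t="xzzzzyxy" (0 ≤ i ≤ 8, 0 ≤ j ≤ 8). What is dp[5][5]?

   ''  x  z  z  z  z  y  x  y
''  0  0  0  0  0  0  0  0  0
 z  0  0  1  1  1  1  1  1  1
 y  0  0  1  1  1  1  2  2  2
 z  0  0  1  2  2  2  2  2  2
 z  0  0  1  2  3  3  3  3  3
 z  0  0  1  2  3  4  4  4  4
 x  0  1  1  2  3  4  4  5  5
 z  0  1  2  2  3  4  4  5  5
 z  0  1  2  3  3  4  4  5  5

4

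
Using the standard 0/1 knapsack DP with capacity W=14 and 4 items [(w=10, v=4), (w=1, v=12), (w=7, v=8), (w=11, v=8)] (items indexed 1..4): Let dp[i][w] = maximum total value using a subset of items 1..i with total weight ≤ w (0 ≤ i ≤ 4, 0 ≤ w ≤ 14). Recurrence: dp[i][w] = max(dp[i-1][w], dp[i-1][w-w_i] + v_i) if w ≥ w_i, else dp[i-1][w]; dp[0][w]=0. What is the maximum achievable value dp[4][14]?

20

i\w   0   1   2   3   4   5   6   7   8   9  10  11  12  13  14
  0   0   0   0   0   0   0   0   0   0   0   0   0   0   0   0
  1   0   0   0   0   0   0   0   0   0   0   4   4   4   4   4
  2   0  12  12  12  12  12  12  12  12  12  12  16  16  16  16
  3   0  12  12  12  12  12  12  12  20  20  20  20  20  20  20
  4   0  12  12  12  12  12  12  12  20  20  20  20  20  20  20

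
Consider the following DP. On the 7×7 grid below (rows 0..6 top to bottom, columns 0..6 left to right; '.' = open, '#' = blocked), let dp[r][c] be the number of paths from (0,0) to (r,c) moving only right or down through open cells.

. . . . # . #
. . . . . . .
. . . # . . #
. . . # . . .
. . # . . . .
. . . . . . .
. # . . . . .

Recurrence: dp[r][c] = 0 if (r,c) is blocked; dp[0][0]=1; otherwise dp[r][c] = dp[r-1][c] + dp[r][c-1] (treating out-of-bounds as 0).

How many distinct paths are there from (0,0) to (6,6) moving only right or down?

r\c   0   1   2   3   4   5   6
  0   1   1   1   1   0   0   0
  1   1   2   3   4   4   4   4
  2   1   3   6   0   4   8   0
  3   1   4  10   0   4  12  12
  4   1   5   0   0   4  16  28
  5   1   6   6   6  10  26  54
  6   1   0   6  12  22  48 102

102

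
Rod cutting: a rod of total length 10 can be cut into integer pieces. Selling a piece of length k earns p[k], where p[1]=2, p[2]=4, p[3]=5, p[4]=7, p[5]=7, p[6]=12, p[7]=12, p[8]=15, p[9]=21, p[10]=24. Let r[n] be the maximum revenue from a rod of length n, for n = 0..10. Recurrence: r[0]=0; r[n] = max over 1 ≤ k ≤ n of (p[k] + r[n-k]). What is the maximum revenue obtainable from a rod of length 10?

   n    0    1    2    3    4    5    6    7    8    9   10
r[n]    0    2    4    6    8   10   12   14   16   21   24

24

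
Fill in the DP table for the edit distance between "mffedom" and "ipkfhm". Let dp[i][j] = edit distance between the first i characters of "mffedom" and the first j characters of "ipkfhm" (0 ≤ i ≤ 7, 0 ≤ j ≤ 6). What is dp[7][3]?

7

   ''  i  p  k  f  h  m
''  0  1  2  3  4  5  6
 m  1  1  2  3  4  5  5
 f  2  2  2  3  3  4  5
 f  3  3  3  3  3  4  5
 e  4  4  4  4  4  4  5
 d  5  5  5  5  5  5  5
 o  6  6  6  6  6  6  6
 m  7  7  7  7  7  7  6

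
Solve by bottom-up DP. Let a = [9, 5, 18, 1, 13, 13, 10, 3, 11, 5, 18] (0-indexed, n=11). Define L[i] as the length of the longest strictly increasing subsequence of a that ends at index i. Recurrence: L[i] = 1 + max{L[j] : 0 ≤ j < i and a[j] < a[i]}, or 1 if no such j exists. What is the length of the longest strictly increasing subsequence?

   i    0    1    2    3    4    5    6    7    8    9   10
a[i]    9    5   18    1   13   13   10    3   11    5   18
L[i]    1    1    2    1    2    2    2    2    3    3    4

4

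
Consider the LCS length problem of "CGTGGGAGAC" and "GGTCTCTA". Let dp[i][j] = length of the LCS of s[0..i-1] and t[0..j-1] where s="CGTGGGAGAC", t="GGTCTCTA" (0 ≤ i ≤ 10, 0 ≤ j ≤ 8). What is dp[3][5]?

   ''  G  G  T  C  T  C  T  A
''  0  0  0  0  0  0  0  0  0
 C  0  0  0  0  1  1  1  1  1
 G  0  1  1  1  1  1  1  1  1
 T  0  1  1  2  2  2  2  2  2
 G  0  1  2  2  2  2  2  2  2
 G  0  1  2  2  2  2  2  2  2
 G  0  1  2  2  2  2  2  2  2
 A  0  1  2  2  2  2  2  2  3
 G  0  1  2  2  2  2  2  2  3
 A  0  1  2  2  2  2  2  2  3
 C  0  1  2  2  3  3  3  3  3

2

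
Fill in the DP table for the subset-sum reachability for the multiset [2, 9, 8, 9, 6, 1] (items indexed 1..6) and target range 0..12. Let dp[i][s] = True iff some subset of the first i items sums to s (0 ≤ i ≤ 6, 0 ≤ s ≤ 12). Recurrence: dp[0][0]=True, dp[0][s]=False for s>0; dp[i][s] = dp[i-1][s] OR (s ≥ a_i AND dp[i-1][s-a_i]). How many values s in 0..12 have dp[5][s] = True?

i\s   0   1   2   3   4   5   6   7   8   9  10  11  12
  0   T   F   F   F   F   F   F   F   F   F   F   F   F
  1   T   F   T   F   F   F   F   F   F   F   F   F   F
  2   T   F   T   F   F   F   F   F   F   T   F   T   F
  3   T   F   T   F   F   F   F   F   T   T   T   T   F
  4   T   F   T   F   F   F   F   F   T   T   T   T   F
  5   T   F   T   F   F   F   T   F   T   T   T   T   F
  6   T   T   T   T   F   F   T   T   T   T   T   T   T

7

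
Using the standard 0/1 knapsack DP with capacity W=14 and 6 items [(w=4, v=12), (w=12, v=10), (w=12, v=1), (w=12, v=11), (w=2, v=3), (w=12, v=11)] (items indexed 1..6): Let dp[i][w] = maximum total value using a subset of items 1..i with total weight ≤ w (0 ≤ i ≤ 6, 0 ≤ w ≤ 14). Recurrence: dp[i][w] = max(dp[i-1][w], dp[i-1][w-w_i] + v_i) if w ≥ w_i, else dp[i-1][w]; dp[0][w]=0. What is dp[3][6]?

i\w   0   1   2   3   4   5   6   7   8   9  10  11  12  13  14
  0   0   0   0   0   0   0   0   0   0   0   0   0   0   0   0
  1   0   0   0   0  12  12  12  12  12  12  12  12  12  12  12
  2   0   0   0   0  12  12  12  12  12  12  12  12  12  12  12
  3   0   0   0   0  12  12  12  12  12  12  12  12  12  12  12
  4   0   0   0   0  12  12  12  12  12  12  12  12  12  12  12
  5   0   0   3   3  12  12  15  15  15  15  15  15  15  15  15
  6   0   0   3   3  12  12  15  15  15  15  15  15  15  15  15

12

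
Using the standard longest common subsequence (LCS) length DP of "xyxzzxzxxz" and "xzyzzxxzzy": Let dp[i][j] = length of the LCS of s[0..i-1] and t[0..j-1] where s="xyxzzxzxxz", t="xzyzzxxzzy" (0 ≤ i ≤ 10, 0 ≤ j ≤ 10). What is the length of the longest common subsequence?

   ''  x  z  y  z  z  x  x  z  z  y
''  0  0  0  0  0  0  0  0  0  0  0
 x  0  1  1  1  1  1  1  1  1  1  1
 y  0  1  1  2  2  2  2  2  2  2  2
 x  0  1  1  2  2  2  3  3  3  3  3
 z  0  1  2  2  3  3  3  3  4  4  4
 z  0  1  2  2  3  4  4  4  4  5  5
 x  0  1  2  2  3  4  5  5  5  5  5
 z  0  1  2  2  3  4  5  5  6  6  6
 x  0  1  2  2  3  4  5  6  6  6  6
 x  0  1  2  2  3  4  5  6  6  6  6
 z  0  1  2  2  3  4  5  6  7  7  7

7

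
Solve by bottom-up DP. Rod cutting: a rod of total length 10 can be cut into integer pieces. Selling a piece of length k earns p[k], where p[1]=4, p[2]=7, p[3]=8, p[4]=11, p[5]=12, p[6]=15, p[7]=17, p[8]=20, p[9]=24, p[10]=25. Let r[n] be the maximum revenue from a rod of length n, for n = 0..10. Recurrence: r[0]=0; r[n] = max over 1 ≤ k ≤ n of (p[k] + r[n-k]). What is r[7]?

   n    0    1    2    3    4    5    6    7    8    9   10
r[n]    0    4    8   12   16   20   24   28   32   36   40

28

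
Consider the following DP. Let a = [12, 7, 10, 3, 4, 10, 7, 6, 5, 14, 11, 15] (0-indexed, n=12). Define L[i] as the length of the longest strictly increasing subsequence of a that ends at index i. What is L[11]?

   i    0    1    2    3    4    5    6    7    8    9   10   11
a[i]   12    7   10    3    4   10    7    6    5   14   11   15
L[i]    1    1    2    1    2    3    3    3    3    4    4    5

5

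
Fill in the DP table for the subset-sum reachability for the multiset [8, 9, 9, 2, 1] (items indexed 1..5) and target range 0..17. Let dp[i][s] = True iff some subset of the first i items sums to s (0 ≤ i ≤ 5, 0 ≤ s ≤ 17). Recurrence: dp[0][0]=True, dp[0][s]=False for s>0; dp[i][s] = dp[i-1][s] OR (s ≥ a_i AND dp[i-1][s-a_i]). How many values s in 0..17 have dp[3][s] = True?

i\s   0   1   2   3   4   5   6   7   8   9  10  11  12  13  14  15  16  17
  0   T   F   F   F   F   F   F   F   F   F   F   F   F   F   F   F   F   F
  1   T   F   F   F   F   F   F   F   T   F   F   F   F   F   F   F   F   F
  2   T   F   F   F   F   F   F   F   T   T   F   F   F   F   F   F   F   T
  3   T   F   F   F   F   F   F   F   T   T   F   F   F   F   F   F   F   T
  4   T   F   T   F   F   F   F   F   T   T   T   T   F   F   F   F   F   T
  5   T   T   T   T   F   F   F   F   T   T   T   T   T   F   F   F   F   T

4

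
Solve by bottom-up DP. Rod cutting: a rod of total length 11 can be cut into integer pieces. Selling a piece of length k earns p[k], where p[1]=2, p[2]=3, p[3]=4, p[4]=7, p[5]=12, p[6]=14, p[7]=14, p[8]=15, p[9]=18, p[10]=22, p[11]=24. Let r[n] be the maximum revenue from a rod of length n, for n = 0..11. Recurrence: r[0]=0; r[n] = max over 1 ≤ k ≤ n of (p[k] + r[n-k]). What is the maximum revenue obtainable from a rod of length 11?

   n    0    1    2    3    4    5    6    7    8    9   10   11
r[n]    0    2    4    6    8   12   14   16   18   20   24   26

26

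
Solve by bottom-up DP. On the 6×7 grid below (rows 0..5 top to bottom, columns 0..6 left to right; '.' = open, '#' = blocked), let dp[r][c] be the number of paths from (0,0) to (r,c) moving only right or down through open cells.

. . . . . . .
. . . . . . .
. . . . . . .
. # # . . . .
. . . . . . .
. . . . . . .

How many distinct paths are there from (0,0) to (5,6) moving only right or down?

r\c   0   1   2   3   4   5   6
  0   1   1   1   1   1   1   1
  1   1   2   3   4   5   6   7
  2   1   3   6  10  15  21  28
  3   1   0   0  10  25  46  74
  4   1   1   1  11  36  82 156
  5   1   2   3  14  50 132 288

288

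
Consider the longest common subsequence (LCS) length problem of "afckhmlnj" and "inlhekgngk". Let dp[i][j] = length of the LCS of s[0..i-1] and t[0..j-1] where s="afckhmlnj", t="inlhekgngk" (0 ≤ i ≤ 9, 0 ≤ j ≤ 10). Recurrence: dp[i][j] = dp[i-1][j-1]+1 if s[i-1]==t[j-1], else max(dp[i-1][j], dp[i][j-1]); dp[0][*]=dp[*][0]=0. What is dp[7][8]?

   ''  i  n  l  h  e  k  g  n  g  k
''  0  0  0  0  0  0  0  0  0  0  0
 a  0  0  0  0  0  0  0  0  0  0  0
 f  0  0  0  0  0  0  0  0  0  0  0
 c  0  0  0  0  0  0  0  0  0  0  0
 k  0  0  0  0  0  0  1  1  1  1  1
 h  0  0  0  0  1  1  1  1  1  1  1
 m  0  0  0  0  1  1  1  1  1  1  1
 l  0  0  0  1  1  1  1  1  1  1  1
 n  0  0  1  1  1  1  1  1  2  2  2
 j  0  0  1  1  1  1  1  1  2  2  2

1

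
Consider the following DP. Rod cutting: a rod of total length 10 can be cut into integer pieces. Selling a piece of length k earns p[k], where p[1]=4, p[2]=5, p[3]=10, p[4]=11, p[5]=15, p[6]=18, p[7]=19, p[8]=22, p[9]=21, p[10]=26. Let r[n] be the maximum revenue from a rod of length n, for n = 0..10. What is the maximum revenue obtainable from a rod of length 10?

   n    0    1    2    3    4    5    6    7    8    9   10
r[n]    0    4    8   12   16   20   24   28   32   36   40

40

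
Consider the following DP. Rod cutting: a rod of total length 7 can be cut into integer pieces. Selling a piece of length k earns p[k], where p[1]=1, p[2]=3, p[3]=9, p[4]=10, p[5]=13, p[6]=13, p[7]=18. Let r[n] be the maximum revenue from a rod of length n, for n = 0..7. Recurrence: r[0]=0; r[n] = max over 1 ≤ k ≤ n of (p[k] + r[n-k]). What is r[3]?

9

   n    0    1    2    3    4    5    6    7
r[n]    0    1    3    9   10   13   18   19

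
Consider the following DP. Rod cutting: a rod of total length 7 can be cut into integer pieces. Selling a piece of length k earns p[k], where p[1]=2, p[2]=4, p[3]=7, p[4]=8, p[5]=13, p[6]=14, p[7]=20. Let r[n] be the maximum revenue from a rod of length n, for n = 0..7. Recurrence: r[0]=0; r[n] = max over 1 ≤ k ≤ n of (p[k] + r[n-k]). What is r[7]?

   n    0    1    2    3    4    5    6    7
r[n]    0    2    4    7    9   13   15   20

20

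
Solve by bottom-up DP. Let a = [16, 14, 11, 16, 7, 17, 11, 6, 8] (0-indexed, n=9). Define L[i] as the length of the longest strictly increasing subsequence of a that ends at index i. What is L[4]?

   i    0    1    2    3    4    5    6    7    8
a[i]   16   14   11   16    7   17   11    6    8
L[i]    1    1    1    2    1    3    2    1    2

1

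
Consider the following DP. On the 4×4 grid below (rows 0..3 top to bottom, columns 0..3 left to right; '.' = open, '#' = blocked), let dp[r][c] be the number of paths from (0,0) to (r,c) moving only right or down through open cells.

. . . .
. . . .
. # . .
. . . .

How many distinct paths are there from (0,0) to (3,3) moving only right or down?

r\c   0   1   2   3
  0   1   1   1   1
  1   1   2   3   4
  2   1   0   3   7
  3   1   1   4  11

11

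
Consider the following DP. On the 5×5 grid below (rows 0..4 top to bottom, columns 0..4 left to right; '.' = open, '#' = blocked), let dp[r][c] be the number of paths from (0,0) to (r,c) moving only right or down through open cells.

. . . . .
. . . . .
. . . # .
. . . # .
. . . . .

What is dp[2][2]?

6

r\c   0   1   2   3   4
  0   1   1   1   1   1
  1   1   2   3   4   5
  2   1   3   6   0   5
  3   1   4  10   0   5
  4   1   5  15  15  20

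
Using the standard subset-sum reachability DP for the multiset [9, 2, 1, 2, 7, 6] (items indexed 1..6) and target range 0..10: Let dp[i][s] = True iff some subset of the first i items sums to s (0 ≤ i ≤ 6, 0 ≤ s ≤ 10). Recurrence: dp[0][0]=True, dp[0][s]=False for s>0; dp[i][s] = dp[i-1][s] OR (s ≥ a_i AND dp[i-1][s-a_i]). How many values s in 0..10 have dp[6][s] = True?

i\s   0   1   2   3   4   5   6   7   8   9  10
  0   T   F   F   F   F   F   F   F   F   F   F
  1   T   F   F   F   F   F   F   F   F   T   F
  2   T   F   T   F   F   F   F   F   F   T   F
  3   T   T   T   T   F   F   F   F   F   T   T
  4   T   T   T   T   T   T   F   F   F   T   T
  5   T   T   T   T   T   T   F   T   T   T   T
  6   T   T   T   T   T   T   T   T   T   T   T

11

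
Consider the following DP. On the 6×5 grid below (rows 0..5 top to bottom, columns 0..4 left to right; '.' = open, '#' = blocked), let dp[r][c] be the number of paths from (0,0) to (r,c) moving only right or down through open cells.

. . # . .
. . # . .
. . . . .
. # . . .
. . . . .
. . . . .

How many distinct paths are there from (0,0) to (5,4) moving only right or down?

35

r\c   0   1   2   3   4
  0   1   1   0   0   0
  1   1   2   0   0   0
  2   1   3   3   3   3
  3   1   0   3   6   9
  4   1   1   4  10  19
  5   1   2   6  16  35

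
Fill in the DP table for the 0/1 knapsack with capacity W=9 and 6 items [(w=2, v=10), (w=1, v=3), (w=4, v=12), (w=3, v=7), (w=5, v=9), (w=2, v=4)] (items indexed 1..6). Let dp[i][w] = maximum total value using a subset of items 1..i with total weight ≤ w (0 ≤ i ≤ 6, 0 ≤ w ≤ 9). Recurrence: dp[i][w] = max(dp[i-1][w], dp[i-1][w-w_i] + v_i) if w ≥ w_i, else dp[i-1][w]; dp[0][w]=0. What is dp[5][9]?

i\w   0   1   2   3   4   5   6   7   8   9
  0   0   0   0   0   0   0   0   0   0   0
  1   0   0  10  10  10  10  10  10  10  10
  2   0   3  10  13  13  13  13  13  13  13
  3   0   3  10  13  13  15  22  25  25  25
  4   0   3  10  13  13  17  22  25  25  29
  5   0   3  10  13  13  17  22  25  25  29
  6   0   3  10  13  14  17  22  25  26  29

29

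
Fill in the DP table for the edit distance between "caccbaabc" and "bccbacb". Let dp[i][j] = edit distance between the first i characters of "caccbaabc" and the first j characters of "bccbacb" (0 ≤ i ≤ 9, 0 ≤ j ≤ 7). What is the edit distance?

   ''  b  c  c  b  a  c  b
''  0  1  2  3  4  5  6  7
 c  1  1  1  2  3  4  5  6
 a  2  2  2  2  3  3  4  5
 c  3  3  2  2  3  4  3  4
 c  4  4  3  2  3  4  4  4
 b  5  4  4  3  2  3  4  4
 a  6  5  5  4  3  2  3  4
 a  7  6  6  5  4  3  3  4
 b  8  7  7  6  5  4  4  3
 c  9  8  7  7  6  5  4  4

4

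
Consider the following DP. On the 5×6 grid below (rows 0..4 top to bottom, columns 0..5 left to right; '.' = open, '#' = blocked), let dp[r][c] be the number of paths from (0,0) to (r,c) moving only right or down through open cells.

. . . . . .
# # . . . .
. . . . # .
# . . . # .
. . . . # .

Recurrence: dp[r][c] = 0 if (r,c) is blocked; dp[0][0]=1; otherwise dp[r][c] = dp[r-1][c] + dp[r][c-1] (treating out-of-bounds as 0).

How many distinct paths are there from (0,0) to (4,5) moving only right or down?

r\c   0   1   2   3   4   5
  0   1   1   1   1   1   1
  1   0   0   1   2   3   4
  2   0   0   1   3   0   4
  3   0   0   1   4   0   4
  4   0   0   1   5   0   4

4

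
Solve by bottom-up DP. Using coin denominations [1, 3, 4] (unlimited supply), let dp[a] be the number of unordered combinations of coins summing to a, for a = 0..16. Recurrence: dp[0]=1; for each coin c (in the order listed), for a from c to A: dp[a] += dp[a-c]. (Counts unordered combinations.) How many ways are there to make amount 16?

17

after  coin     0     1     2     3     4     5     6     7     8     9    10    11    12    13    14    15    16
          1     1     1     1     1     1     1     1     1     1     1     1     1     1     1     1     1     1
          3     1     1     1     2     2     2     3     3     3     4     4     4     5     5     5     6     6
          4     1     1     1     2     3     3     4     5     6     7     8     9    11    12    13    15    17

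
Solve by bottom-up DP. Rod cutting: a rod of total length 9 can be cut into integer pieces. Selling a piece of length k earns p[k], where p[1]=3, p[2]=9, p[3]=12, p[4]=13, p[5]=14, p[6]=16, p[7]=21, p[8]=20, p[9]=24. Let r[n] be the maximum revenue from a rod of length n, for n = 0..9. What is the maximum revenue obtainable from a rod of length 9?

39

   n    0    1    2    3    4    5    6    7    8    9
r[n]    0    3    9   12   18   21   27   30   36   39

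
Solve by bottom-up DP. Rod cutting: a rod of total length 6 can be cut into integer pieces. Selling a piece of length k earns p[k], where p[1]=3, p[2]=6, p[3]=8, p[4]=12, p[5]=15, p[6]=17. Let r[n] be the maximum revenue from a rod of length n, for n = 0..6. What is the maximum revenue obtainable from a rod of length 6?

   n    0    1    2    3    4    5    6
r[n]    0    3    6    9   12   15   18

18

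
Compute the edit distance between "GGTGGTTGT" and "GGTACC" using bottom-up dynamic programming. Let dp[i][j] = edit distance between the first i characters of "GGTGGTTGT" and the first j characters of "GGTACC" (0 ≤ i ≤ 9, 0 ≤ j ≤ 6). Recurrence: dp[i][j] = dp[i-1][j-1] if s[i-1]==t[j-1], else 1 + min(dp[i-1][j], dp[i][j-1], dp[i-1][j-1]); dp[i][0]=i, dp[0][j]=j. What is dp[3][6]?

3

   ''  G  G  T  A  C  C
''  0  1  2  3  4  5  6
 G  1  0  1  2  3  4  5
 G  2  1  0  1  2  3  4
 T  3  2  1  0  1  2  3
 G  4  3  2  1  1  2  3
 G  5  4  3  2  2  2  3
 T  6  5  4  3  3  3  3
 T  7  6  5  4  4  4  4
 G  8  7  6  5  5  5  5
 T  9  8  7  6  6  6  6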